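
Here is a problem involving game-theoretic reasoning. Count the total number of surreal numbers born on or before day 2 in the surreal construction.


Day 0: {|} = 0 is born. Count = 1.
Day n: the number of surreal numbers born by day n is 2^(n+1) - 1.
By day 0: 2^1 - 1 = 1
By day 1: 2^2 - 1 = 3
By day 2: 2^3 - 1 = 7
By day 2: 7 surreal numbers.

7


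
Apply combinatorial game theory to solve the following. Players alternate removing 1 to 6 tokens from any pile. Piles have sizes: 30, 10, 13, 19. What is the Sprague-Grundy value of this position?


Subtraction set: {1, 2, 3, 4, 5, 6}
For this subtraction set, G(n) = n mod 7 (period = max + 1 = 7).
Pile 1 (size 30): G(30) = 30 mod 7 = 2
Pile 2 (size 10): G(10) = 10 mod 7 = 3
Pile 3 (size 13): G(13) = 13 mod 7 = 6
Pile 4 (size 19): G(19) = 19 mod 7 = 5
Total Grundy value = XOR of all: 2 XOR 3 XOR 6 XOR 5 = 2

2


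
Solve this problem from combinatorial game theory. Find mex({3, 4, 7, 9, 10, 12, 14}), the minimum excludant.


Set = {3, 4, 7, 9, 10, 12, 14}
0 is NOT in the set. This is the mex.
mex = 0

0


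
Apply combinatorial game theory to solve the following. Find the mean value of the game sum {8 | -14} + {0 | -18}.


G1 = {8 | -14}, G2 = {0 | -18}
Each is a switch {a | b} with numbers a > b; its mean value is (a + b)/2, and mean value is additive over game sums: m(G1 + G2) = m(G1) + m(G2).
Mean of G1 = (8 + (-14))/2 = -6/2 = -3
Mean of G2 = (0 + (-18))/2 = -18/2 = -9
Mean of G1 + G2 = -3 + -9 = -12

-12


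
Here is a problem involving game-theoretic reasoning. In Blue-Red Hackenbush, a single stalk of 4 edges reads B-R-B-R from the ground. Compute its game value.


Edges (from ground): B-R-B-R
By Berlekamp's sign-expansion rule, a Blue-Red Hackenbush stalk has the value of the surreal number whose sign sequence is the edge sequence with B -> + and R -> -.
Sign sequence: +-+-
Trace the sign expansion in the surreal number tree, starting from 0:
Edge 1: B (sign +) -> bounds (0, +inf), value = 1
Edge 2: R (sign -) -> bounds (0, 1), value = 1/2
Edge 3: B (sign +) -> bounds (1/2, 1), value = 3/4
Edge 4: R (sign -) -> bounds (1/2, 3/4), value = 5/8
Game value = 5/8

5/8


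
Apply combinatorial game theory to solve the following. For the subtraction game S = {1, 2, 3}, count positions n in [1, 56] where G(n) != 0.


Subtraction set S = {1, 2, 3}, so G(n) = n mod 4.
G(n) = 0 when n is a multiple of 4.
Multiples of 4 in [1, 56]: 14
N-positions (nonzero Grundy) = 56 - 14 = 42

42


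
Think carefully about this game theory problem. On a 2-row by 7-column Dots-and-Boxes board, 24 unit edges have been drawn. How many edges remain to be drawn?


Grid: 2 x 7 boxes, i.e. 3 rows and 8 columns of dots.
Horizontal edges: (rows + 1) * cols = 3 * 7 = 21
Vertical edges: rows * (cols + 1) = 2 * 8 = 16
Total edges: 21 + 16 = 37
Edges drawn: 24
Remaining: 37 - 24 = 13

13


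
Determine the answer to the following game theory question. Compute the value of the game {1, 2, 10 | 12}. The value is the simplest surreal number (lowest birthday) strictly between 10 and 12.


Left options: {1, 2, 10}, max = 10
Right options: {12}, min = 12
All options are numbers and max(Left) < min(Right), so by the simplicity theorem the value is the simplest (earliest-born) number strictly between 10 and 12.
The only integer strictly between 10 and 12 is 11.
No non-integer in the interval can be simpler: if x is a non-integer in the interval, then floor(x) or ceil(x) also lies in the interval (the interval contains an integer), and both are proper prefixes of x's sign expansion, i.e. born earlier. So the game value is 11.
Game value = 11

11


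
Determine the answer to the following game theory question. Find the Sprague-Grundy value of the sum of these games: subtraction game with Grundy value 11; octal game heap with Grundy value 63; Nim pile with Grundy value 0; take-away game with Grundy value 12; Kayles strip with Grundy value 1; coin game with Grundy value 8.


By the Sprague-Grundy theorem, the Grundy value of a sum of games is the XOR of individual Grundy values.
subtraction game: Grundy value = 11. Running XOR: 0 XOR 11 = 11
octal game heap: Grundy value = 63. Running XOR: 11 XOR 63 = 52
Nim pile: Grundy value = 0. Running XOR: 52 XOR 0 = 52
take-away game: Grundy value = 12. Running XOR: 52 XOR 12 = 56
Kayles strip: Grundy value = 1. Running XOR: 56 XOR 1 = 57
coin game: Grundy value = 8. Running XOR: 57 XOR 8 = 49
The combined Grundy value is 49.

49


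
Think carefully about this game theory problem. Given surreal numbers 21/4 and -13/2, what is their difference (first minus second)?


x = 21/4, y = -13/2
Converting to common denominator: 4
x = 21/4, y = -26/4
x - y = 21/4 - -13/2 = 47/4

47/4


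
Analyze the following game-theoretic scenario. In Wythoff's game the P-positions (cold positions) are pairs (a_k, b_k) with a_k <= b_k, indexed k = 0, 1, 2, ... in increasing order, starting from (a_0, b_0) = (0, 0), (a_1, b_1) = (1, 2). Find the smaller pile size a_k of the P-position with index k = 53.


By Wythoff's theorem, a_k = floor(k * phi) and b_k = floor(k * phi^2) = a_k + k, where phi = (1 + sqrt(5))/2 is the golden ratio.
phi = (1 + sqrt(5))/2 = 1.618034
k = 53
k * phi = 53 * 1.618034 = 85.755801
a_53 = floor(k * phi) = 85

85


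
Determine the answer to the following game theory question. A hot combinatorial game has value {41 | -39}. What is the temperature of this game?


The game is {41 | -39}, a switch {a | b} with numbers a > b.
Cooling {a | b} by t gives {a - t | b + t}, which stops being hot when a - t = b + t, i.e. at t = (a - b)/2. So the temperature of a switch is (a - b)/2.
Temperature = (Left option - Right option) / 2
= (41 - (-39)) / 2
= 80 / 2
= 40

40


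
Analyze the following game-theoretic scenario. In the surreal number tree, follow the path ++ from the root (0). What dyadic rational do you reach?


Sign expansion: ++
Rule: track bounds (lo, hi), initially (-inf, +inf). On '+', the current value becomes lo and we move to the simplest number in (value, hi): value + 1 if hi = +inf, otherwise the midpoint (value + hi)/2. On '-', the current value becomes hi and we move to value - 1 if lo = -inf, otherwise the midpoint (lo + value)/2.
Start at 0.
Step 1: sign = +, move right. Bounds: (0, +inf). Value = 1
Step 2: sign = +, move right. Bounds: (1, +inf). Value = 2
The surreal number with sign expansion ++ is 2.

2


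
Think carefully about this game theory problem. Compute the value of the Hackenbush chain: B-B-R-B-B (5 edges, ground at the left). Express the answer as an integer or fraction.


Edges (from ground): B-B-R-B-B
By Berlekamp's sign-expansion rule, a Blue-Red Hackenbush stalk has the value of the surreal number whose sign sequence is the edge sequence with B -> + and R -> -.
Sign sequence: ++-++
Trace the sign expansion in the surreal number tree, starting from 0:
Edge 1: B (sign +) -> bounds (0, +inf), value = 1
Edge 2: B (sign +) -> bounds (1, +inf), value = 2
Edge 3: R (sign -) -> bounds (1, 2), value = 3/2
Edge 4: B (sign +) -> bounds (3/2, 2), value = 7/4
Edge 5: B (sign +) -> bounds (7/4, 2), value = 15/8
Game value = 15/8

15/8


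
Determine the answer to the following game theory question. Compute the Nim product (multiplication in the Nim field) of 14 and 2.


Nim multiplication is bilinear over XOR: (u XOR v) * w = (u*w) XOR (v*w).
So we split each operand into its bit components and XOR the pairwise Nim products.
14 = 2 + 4 + 8 (as XOR of powers of 2).
2 = 2 (as XOR of powers of 2).
Using the standard Nim-product table on single bits:
  2*2 = 3,   2*4 = 8,   2*8 = 12,
  4*4 = 6,   4*8 = 11,  8*8 = 13,
and  1*x = x (identity), k*l = l*k (commutative).
Pairwise Nim products:
  2 * 2 = 3
  4 * 2 = 8
  8 * 2 = 12
XOR them: 3 XOR 8 XOR 12 = 7.
Result: 14 * 2 = 7 (in Nim).

7


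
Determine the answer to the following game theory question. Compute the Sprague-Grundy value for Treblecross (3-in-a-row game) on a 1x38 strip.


Treblecross: place X on empty cells; 3-in-a-row wins.
Playing within two cells of an existing X lets the opponent win at once, so sensible play treats the cells i-2..i+2 around each X as dead. The player left with no safe cell loses, so this is a normal-play take-away game on strips of safe cells.
Placing X at cell i (0-indexed) of a strip of k safe cells leaves independent strips of sizes max(0, i-2) and max(0, k-i-3). Hence G(k) = mex{ G(max(0,i-2)) XOR G(max(0,k-i-3)) : 0 <= i < k }, with G(0) = 0.
G(1): splits (0,0):0^0=0 -> mex({0}) = 1
G(2): splits (0,0):0^0=0 -> mex({0}) = 1
G(3): splits (0,0):0^0=0 -> mex({0}) = 1
G(4): splits (0,1):0^1=1 (0,0):0^0=0 -> mex({0, 1}) = 2
G(5): splits (0,2):0^1=1 (0,1):0^1=1 (0,0):0^0=0 -> mex({0, 1}) = 2
G(6) = mex({1}) = 0
G(7) = mex({0, 1, 2}) = 3
G(8) = mex({0, 1, 2}) = 3
G(9) = mex({0, 2}) = 1
G(10) = mex({0, 2, 3}) = 1
G(11) = mex({0, 3}) = 1
G(12) = mex({1, 3}) = 0
G(13) = mex({0, 1, 2, 3}) = 4
G(14) = mex({0, 1, 2}) = 3
G(15) = mex({0, 1, 2}) = 3
G(16) = mex({0, 1, 2, 4}) = 3
G(17) = mex({0, 1, 3, 4}) = 2
G(18) = mex({0, 1, 3, 4}) = 2
G(19) = mex({0, 1, 3, 5}) = 2
G(20) = mex({0, 1, 2, 3, 5}) = 4
G(21) = mex({0, 1, 2, 3, 5}) = 4
G(22) = mex({1, 2, 6}) = 0
G(23) = mex({0, 1, 2, 3, 4, 6}) = 5
G(24) = mex({0, 1, 2, 3, 4}) = 5
G(25) = mex({0, 1, 3, 4, 7}) = 2
G(26) = mex({0, 1, 3, 4, 5, 7}) = 2
G(27) = mex({0, 1, 3, 5}) = 2
G(28) = mex({0, 1, 2, 5}) = 3
G(29) = mex({0, 1, 2, 4, 5, 6}) = 3
G(30) = mex({1, 2, 4, 6}) = 0
G(31) = mex({0, 1, 2, 3, 4, 6}) = 5
G(32) = mex({1, 2, 3, 4, 7}) = 0
G(33) = mex({0, 3, 7}) = 1
G(34) = mex({0, 2, 3, 5, 7}) = 1
G(35) = mex({0, 2, 3, 5, 6}) = 1
G(36) = mex({0, 1, 2, 5, 6}) = 3
G(37) = mex({0, 1, 2, 4, 5, 6}) = 3
G(38) = mex({0, 1, 2, 4}) = 3
Therefore G(38) = 3.

3


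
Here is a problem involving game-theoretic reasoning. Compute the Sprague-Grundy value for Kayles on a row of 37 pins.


Kayles: a move removes 1 or 2 adjacent pins from a contiguous row.
Removing pins from a row of k leaves two independent rows (a, b) with a + b = k - 1 (one pin) or a + b = k - 2 (two pins); an end removal gives a = 0.
By Sprague-Grundy, G(k) = mex{ G(a) XOR G(b) } over all these splits. G(0) = 0.
G(1): splits (0,0):0^0=0 -> mex({0}) = 1
G(2): splits (0,1):0^1=1 (0,0):0^0=0 -> mex({0, 1}) = 2
G(3): splits (0,2):0^2=2 (1,1):1^1=0 (0,1):0^1=1 -> mex({0, 1, 2}) = 3
G(4): splits (0,3):0^3=3 (1,2):1^2=3 (0,2):0^2=2 (1,1):1^1=0 -> mex({0, 2, 3}) = 1
G(5): splits (0,4):0^1=1 (1,3):1^3=2 (2,2):2^2=0 (0,3):0^3=3 (1,2):1^2=3 -> mex({0, 1, 2, 3}) = 4
G(6) = mex({0, 1, 2, 4}) = 3
G(7) = mex({0, 1, 3, 4, 5}) = 2
G(8) = mex({0, 2, 3, 5, 6}) = 1
G(9) = mex({0, 1, 2, 3, 6, 7}) = 4
G(10) = mex({0, 1, 3, 4, 5, 7}) = 2
G(11) = mex({0, 1, 2, 3, 4, 5}) = 6
G(12) = mex({0, 1, 2, 3, 5, 6, 7}) = 4
G(13) = mex({0, 2, 3, 4, 6, 7}) = 1
G(14) = mex({0, 1, 4, 5, 6, 7}) = 2
G(15) = mex({0, 1, 2, 3, 4, 5, 6}) = 7
G(16) = mex({0, 2, 3, 5, 6, 7}) = 1
G(17) = mex({0, 1, 2, 3, 5, 6, 7}) = 4
G(18) = mex({0, 1, 2, 4, 5, 6}) = 3
G(19) = mex({0, 1, 3, 4, 5, 7}) = 2
G(20) = mex({0, 2, 3, 4, 5, 6, 7}) = 1
G(21) = mex({0, 1, 2, 3, 5, 6, 7}) = 4
G(22) = mex({0, 1, 2, 3, 4, 5, 7}) = 6
G(23) = mex({0, 1, 2, 3, 4, 5, 6}) = 7
G(24) = mex({0, 1, 2, 3, 5, 6, 7}) = 4
G(25) = mex({0, 2, 3, 4, 6, 7}) = 1
G(26) = mex({0, 1, 3, 4, 5, 6, 7}) = 2
G(27) = mex({0, 1, 2, 3, 4, 5, 6, 7}) = 8
G(28) = mex({0, 1, 2, 3, 4, 6, 7, 8}) = 5
G(29) = mex({0, 1, 2, 3, 5, 6, 7, 8, 9}) = 4
G(30) = mex({0, 1, 2, 3, 4, 5, 6, 9, 10}) = 7
G(31) = mex({0, 1, 3, 4, 5, 7, 10, 11}) = 2
G(32) = mex({0, 2, 3, 4, 5, 6, 7, 9, 11}) = 1
G(33) = mex({0, 1, 2, 3, 4, 5, 6, 7, 9, 12}) = 8
G(34) = mex({0, 1, 2, 3, 4, 5, 7, 8, 11, 12}) = 6
G(35) = mex({0, 1, 2, 3, 4, 5, 6, 8, 9, 10, 11}) = 7
G(36) = mex({0, 1, 2, 3, 5, 6, 7, 9, 10}) = 4
G(37) = mex({0, 2, 3, 4, 6, 7, 9, 10, 11, 12}) = 1
Therefore G(37) = 1.

1


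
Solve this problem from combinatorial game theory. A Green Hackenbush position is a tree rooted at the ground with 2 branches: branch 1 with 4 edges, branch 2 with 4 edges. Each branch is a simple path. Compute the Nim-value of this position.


The tree has 2 branches from the ground vertex.
In Green Hackenbush, the Nim-value of a simple path of length k is k.
Branch 1: length 4, Nim-value = 4
Branch 2: length 4, Nim-value = 4
Total Nim-value = XOR of all branch values:
0 XOR 4 = 4
4 XOR 4 = 0
Nim-value of the tree = 0

0


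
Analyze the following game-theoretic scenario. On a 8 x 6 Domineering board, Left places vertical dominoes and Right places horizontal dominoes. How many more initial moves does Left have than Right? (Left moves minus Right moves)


Board is 8 x 6 (rows x cols).
Left (vertical) placements: (rows-1) * cols = 7 * 6 = 42
Right (horizontal) placements: rows * (cols-1) = 8 * 5 = 40
Advantage = Left - Right = 42 - 40 = 2

2


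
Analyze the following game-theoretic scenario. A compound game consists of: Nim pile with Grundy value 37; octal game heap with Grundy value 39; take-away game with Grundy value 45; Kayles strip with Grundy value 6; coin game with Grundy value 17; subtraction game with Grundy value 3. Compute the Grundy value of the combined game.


By the Sprague-Grundy theorem, the Grundy value of a sum of games is the XOR of individual Grundy values.
Nim pile: Grundy value = 37. Running XOR: 0 XOR 37 = 37
octal game heap: Grundy value = 39. Running XOR: 37 XOR 39 = 2
take-away game: Grundy value = 45. Running XOR: 2 XOR 45 = 47
Kayles strip: Grundy value = 6. Running XOR: 47 XOR 6 = 41
coin game: Grundy value = 17. Running XOR: 41 XOR 17 = 56
subtraction game: Grundy value = 3. Running XOR: 56 XOR 3 = 59
The combined Grundy value is 59.

59


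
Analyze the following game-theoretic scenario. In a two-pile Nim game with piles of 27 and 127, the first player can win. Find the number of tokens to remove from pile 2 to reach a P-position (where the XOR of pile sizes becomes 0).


Piles: 27 and 127
Current XOR: 27 XOR 127 = 100 (non-zero, so this is an N-position).
To make the XOR zero, we need to find a move that balances the piles.
For pile 2 (size 127): target = 127 XOR 100 = 27
We reduce pile 2 from 127 to 27.
Tokens removed: 127 - 27 = 100
Verification: 27 XOR 27 = 0

100


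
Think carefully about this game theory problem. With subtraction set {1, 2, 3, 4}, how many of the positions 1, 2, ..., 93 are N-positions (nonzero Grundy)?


Subtraction set S = {1, 2, 3, 4}, so G(n) = n mod 5.
G(n) = 0 when n is a multiple of 5.
Multiples of 5 in [1, 93]: 18
N-positions (nonzero Grundy) = 93 - 18 = 75

75


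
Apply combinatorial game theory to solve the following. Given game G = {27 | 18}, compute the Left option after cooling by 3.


Original game: {27 | 18} (a switch {a | b} with a > b).
Cooling by t (for t below the temperature (a - b)/2 = 9/2) taxes each move by t: {a | b} cooled by t is {a - t | b + t}.
Cooling amount: t = 3
Cooled Left option: 27 - 3 = 24
Cooled Right option: 18 + 3 = 21
Cooled game: {24 | 21}
Left option = 24

24


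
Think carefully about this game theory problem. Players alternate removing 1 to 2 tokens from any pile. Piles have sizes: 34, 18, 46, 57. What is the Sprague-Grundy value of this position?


Subtraction set: {1, 2}
For this subtraction set, G(n) = n mod 3 (period = max + 1 = 3).
Pile 1 (size 34): G(34) = 34 mod 3 = 1
Pile 2 (size 18): G(18) = 18 mod 3 = 0
Pile 3 (size 46): G(46) = 46 mod 3 = 1
Pile 4 (size 57): G(57) = 57 mod 3 = 0
Total Grundy value = XOR of all: 1 XOR 0 XOR 1 XOR 0 = 0

0


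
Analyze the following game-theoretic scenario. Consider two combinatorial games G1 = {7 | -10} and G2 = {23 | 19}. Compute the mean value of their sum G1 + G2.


G1 = {7 | -10}, G2 = {23 | 19}
Each is a switch {a | b} with numbers a > b; its mean value is (a + b)/2, and mean value is additive over game sums: m(G1 + G2) = m(G1) + m(G2).
Mean of G1 = (7 + (-10))/2 = -3/2 = -3/2
Mean of G2 = (23 + (19))/2 = 42/2 = 21
Mean of G1 + G2 = -3/2 + 21 = 39/2

39/2


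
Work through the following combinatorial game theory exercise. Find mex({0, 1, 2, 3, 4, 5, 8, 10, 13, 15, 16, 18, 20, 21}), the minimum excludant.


Set = {0, 1, 2, 3, 4, 5, 8, 10, 13, 15, 16, 18, 20, 21}
0 is in the set.
1 is in the set.
2 is in the set.
3 is in the set.
4 is in the set.
5 is in the set.
6 is NOT in the set. This is the mex.
mex = 6

6


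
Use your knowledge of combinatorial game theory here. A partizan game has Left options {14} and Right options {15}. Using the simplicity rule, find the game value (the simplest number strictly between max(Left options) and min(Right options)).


Left options: {14}, max = 14
Right options: {15}, min = 15
All options are numbers and max(Left) < min(Right), so by the simplicity theorem the value is the simplest (earliest-born) number strictly between 14 and 15.
No integer lies strictly between 14 and 15, so the value is the dyadic rational m/2^k in the interval with the smallest k (then m odd); search k = 1, 2, ...:
Denominator 2: 29/2 lies strictly between 14 and 15 -- found.
The simplest number in the interval is 29/2.
Game value = 29/2

29/2


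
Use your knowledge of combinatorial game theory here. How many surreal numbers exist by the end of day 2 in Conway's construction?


Day 0: {|} = 0 is born. Count = 1.
Day n: the number of surreal numbers born by day n is 2^(n+1) - 1.
By day 0: 2^1 - 1 = 1
By day 1: 2^2 - 1 = 3
By day 2: 2^3 - 1 = 7
By day 2: 7 surreal numbers.

7


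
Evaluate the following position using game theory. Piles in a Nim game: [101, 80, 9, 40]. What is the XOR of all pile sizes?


We need the XOR (exclusive or) of all pile sizes.
After XOR-ing pile 1 (size 101): 0 XOR 101 = 101
After XOR-ing pile 2 (size 80): 101 XOR 80 = 53
After XOR-ing pile 3 (size 9): 53 XOR 9 = 60
After XOR-ing pile 4 (size 40): 60 XOR 40 = 20
The Nim-value of this position is 20.

20


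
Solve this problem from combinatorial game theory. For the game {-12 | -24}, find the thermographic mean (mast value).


Game = {-12 | -24}, a switch {a | b} with numbers a > b.
Its thermograph has left wall a - t and right wall b + t, which meet at t = (a - b)/2, where both equal (a + b)/2. So the mast (mean value) is at (a + b)/2.
Mean = (-12 + (-24))/2 = -36/2 = -18

-18


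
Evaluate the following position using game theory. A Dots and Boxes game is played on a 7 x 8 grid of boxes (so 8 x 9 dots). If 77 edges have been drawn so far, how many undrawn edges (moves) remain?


Grid: 7 x 8 boxes, i.e. 8 rows and 9 columns of dots.
Horizontal edges: (rows + 1) * cols = 8 * 8 = 64
Vertical edges: rows * (cols + 1) = 7 * 9 = 63
Total edges: 64 + 63 = 127
Edges drawn: 77
Remaining: 127 - 77 = 50

50


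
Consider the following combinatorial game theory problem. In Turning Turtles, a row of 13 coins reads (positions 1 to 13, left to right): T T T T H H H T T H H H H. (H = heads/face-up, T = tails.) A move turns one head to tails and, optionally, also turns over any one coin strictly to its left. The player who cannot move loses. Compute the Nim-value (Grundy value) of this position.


Coins: T T T T H H H T T H H H H
Key fact: a single head at position k behaves exactly like a Nim heap of size k (turning it to T and optionally flipping a coin at j < k corresponds to moving the heap from k to j, or to 0), and heads combine as a disjunctive sum (two heads at the same place would cancel, matching j XOR j = 0). So the Nim-value is the XOR of the 1-indexed positions of the heads.
Face-up positions (1-indexed): [5, 6, 7, 10, 11, 12, 13]
XOR 0 with 5: 0 XOR 5 = 5
XOR 5 with 6: 5 XOR 6 = 3
XOR 3 with 7: 3 XOR 7 = 4
XOR 4 with 10: 4 XOR 10 = 14
XOR 14 with 11: 14 XOR 11 = 5
XOR 5 with 12: 5 XOR 12 = 9
XOR 9 with 13: 9 XOR 13 = 4
Nim-value = 4

4


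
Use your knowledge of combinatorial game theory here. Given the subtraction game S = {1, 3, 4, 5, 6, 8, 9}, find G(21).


The subtraction set is S = {1, 3, 4, 5, 6, 8, 9}.
G(k) = mex{ G(k - s) : s in S, s <= k }. We compute iteratively: G(0) = 0.
G(1) = mex({0}) = 1
G(2) = mex({1}) = 0
G(3) = mex({0}) = 1
G(4) = mex({0, 1}) = 2
G(5) = mex({0, 1, 2}) = 3
G(6) = mex({0, 1, 3}) = 2
G(7) = mex({0, 1, 2}) = 3
G(8) = mex({0, 1, 2, 3}) = 4
G(9) = mex({0, 1, 2, 3, 4}) = 5
G(10) = mex({0, 1, 2, 3, 5}) = 4
G(11) = mex({0, 1, 2, 3, 4}) = 5
G(12) = mex({1, 2, 3, 4, 5}) = 0
G(13) = mex({0, 2, 3, 4, 5}) = 1
G(14) = mex({1, 2, 3, 4, 5}) = 0
G(15) = mex({0, 2, 3, 4, 5}) = 1
G(16) = mex({0, 1, 3, 4, 5}) = 2
G(17) = mex({0, 1, 2, 4, 5}) = 3
G(18) = mex({0, 1, 3, 4, 5}) = 2
G(19) = mex({0, 1, 2, 4, 5}) = 3
G(20) = mex({0, 1, 2, 3, 5}) = 4
Observe that G(12)..G(20) = 0, 1, 0, 1, 2, 3, 2, 3, 4 repeats G(0)..G(8) = 0, 1, 0, 1, 2, 3, 2, 3, 4.
For k >= max(S) = 9, G(k) is determined by the previous 9 values G(k-9)..G(k-1); a window of 9 consecutive values has recurred shifted by 12, so by induction G(k + 12) = G(k) for all k >= 0: the sequence is periodic from the start with period 12.
One period: G(0..11) = 0, 1, 0, 1, 2, 3, 2, 3, 4, 5, 4, 5.
21 mod 12 = 9, so G(21) = G(9) = 5.

5


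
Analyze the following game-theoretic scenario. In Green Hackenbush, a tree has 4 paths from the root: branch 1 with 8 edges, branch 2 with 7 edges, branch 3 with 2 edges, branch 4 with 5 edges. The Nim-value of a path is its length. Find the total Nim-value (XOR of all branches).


The tree has 4 branches from the ground vertex.
In Green Hackenbush, the Nim-value of a simple path of length k is k.
Branch 1: length 8, Nim-value = 8
Branch 2: length 7, Nim-value = 7
Branch 3: length 2, Nim-value = 2
Branch 4: length 5, Nim-value = 5
Total Nim-value = XOR of all branch values:
0 XOR 8 = 8
8 XOR 7 = 15
15 XOR 2 = 13
13 XOR 5 = 8
Nim-value of the tree = 8

8


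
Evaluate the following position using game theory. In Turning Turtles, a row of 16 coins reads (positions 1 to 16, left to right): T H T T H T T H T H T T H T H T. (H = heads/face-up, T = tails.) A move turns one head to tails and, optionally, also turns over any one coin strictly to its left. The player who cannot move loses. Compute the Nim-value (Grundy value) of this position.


Coins: T H T T H T T H T H T T H T H T
Key fact: a single head at position k behaves exactly like a Nim heap of size k (turning it to T and optionally flipping a coin at j < k corresponds to moving the heap from k to j, or to 0), and heads combine as a disjunctive sum (two heads at the same place would cancel, matching j XOR j = 0). So the Nim-value is the XOR of the 1-indexed positions of the heads.
Face-up positions (1-indexed): [2, 5, 8, 10, 13, 15]
XOR 0 with 2: 0 XOR 2 = 2
XOR 2 with 5: 2 XOR 5 = 7
XOR 7 with 8: 7 XOR 8 = 15
XOR 15 with 10: 15 XOR 10 = 5
XOR 5 with 13: 5 XOR 13 = 8
XOR 8 with 15: 8 XOR 15 = 7
Nim-value = 7

7


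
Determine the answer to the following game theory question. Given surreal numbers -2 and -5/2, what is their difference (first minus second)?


x = -2, y = -5/2
Converting to common denominator: 2
x = -4/2, y = -5/2
x - y = -2 - -5/2 = 1/2

1/2


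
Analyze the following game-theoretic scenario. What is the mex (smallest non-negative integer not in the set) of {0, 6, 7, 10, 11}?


Set = {0, 6, 7, 10, 11}
0 is in the set.
1 is NOT in the set. This is the mex.
mex = 1

1


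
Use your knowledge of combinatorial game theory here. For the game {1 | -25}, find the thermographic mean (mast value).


Game = {1 | -25}, a switch {a | b} with numbers a > b.
Its thermograph has left wall a - t and right wall b + t, which meet at t = (a - b)/2, where both equal (a + b)/2. So the mast (mean value) is at (a + b)/2.
Mean = (1 + (-25))/2 = -24/2 = -12

-12


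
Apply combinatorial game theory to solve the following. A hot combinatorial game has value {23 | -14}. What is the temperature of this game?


The game is {23 | -14}, a switch {a | b} with numbers a > b.
Cooling {a | b} by t gives {a - t | b + t}, which stops being hot when a - t = b + t, i.e. at t = (a - b)/2. So the temperature of a switch is (a - b)/2.
Temperature = (Left option - Right option) / 2
= (23 - (-14)) / 2
= 37 / 2
= 37/2

37/2


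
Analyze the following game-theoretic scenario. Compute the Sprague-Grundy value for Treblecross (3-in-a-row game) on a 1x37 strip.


Treblecross: place X on empty cells; 3-in-a-row wins.
Playing within two cells of an existing X lets the opponent win at once, so sensible play treats the cells i-2..i+2 around each X as dead. The player left with no safe cell loses, so this is a normal-play take-away game on strips of safe cells.
Placing X at cell i (0-indexed) of a strip of k safe cells leaves independent strips of sizes max(0, i-2) and max(0, k-i-3). Hence G(k) = mex{ G(max(0,i-2)) XOR G(max(0,k-i-3)) : 0 <= i < k }, with G(0) = 0.
G(1): splits (0,0):0^0=0 -> mex({0}) = 1
G(2): splits (0,0):0^0=0 -> mex({0}) = 1
G(3): splits (0,0):0^0=0 -> mex({0}) = 1
G(4): splits (0,1):0^1=1 (0,0):0^0=0 -> mex({0, 1}) = 2
G(5): splits (0,2):0^1=1 (0,1):0^1=1 (0,0):0^0=0 -> mex({0, 1}) = 2
G(6) = mex({1}) = 0
G(7) = mex({0, 1, 2}) = 3
G(8) = mex({0, 1, 2}) = 3
G(9) = mex({0, 2}) = 1
G(10) = mex({0, 2, 3}) = 1
G(11) = mex({0, 3}) = 1
G(12) = mex({1, 3}) = 0
G(13) = mex({0, 1, 2, 3}) = 4
G(14) = mex({0, 1, 2}) = 3
G(15) = mex({0, 1, 2}) = 3
G(16) = mex({0, 1, 2, 4}) = 3
G(17) = mex({0, 1, 3, 4}) = 2
G(18) = mex({0, 1, 3, 4}) = 2
G(19) = mex({0, 1, 3, 5}) = 2
G(20) = mex({0, 1, 2, 3, 5}) = 4
G(21) = mex({0, 1, 2, 3, 5}) = 4
G(22) = mex({1, 2, 6}) = 0
G(23) = mex({0, 1, 2, 3, 4, 6}) = 5
G(24) = mex({0, 1, 2, 3, 4}) = 5
G(25) = mex({0, 1, 3, 4, 7}) = 2
G(26) = mex({0, 1, 3, 4, 5, 7}) = 2
G(27) = mex({0, 1, 3, 5}) = 2
G(28) = mex({0, 1, 2, 5}) = 3
G(29) = mex({0, 1, 2, 4, 5, 6}) = 3
G(30) = mex({1, 2, 4, 6}) = 0
G(31) = mex({0, 1, 2, 3, 4, 6}) = 5
G(32) = mex({1, 2, 3, 4, 7}) = 0
G(33) = mex({0, 3, 7}) = 1
G(34) = mex({0, 2, 3, 5, 7}) = 1
G(35) = mex({0, 2, 3, 5, 6}) = 1
G(36) = mex({0, 1, 2, 5, 6}) = 3
G(37) = mex({0, 1, 2, 4, 5, 6}) = 3
Therefore G(37) = 3.

3


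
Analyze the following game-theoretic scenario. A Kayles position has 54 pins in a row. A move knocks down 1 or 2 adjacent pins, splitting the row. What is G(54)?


Kayles: a move removes 1 or 2 adjacent pins from a contiguous row.
Removing pins from a row of k leaves two independent rows (a, b) with a + b = k - 1 (one pin) or a + b = k - 2 (two pins); an end removal gives a = 0.
By Sprague-Grundy, G(k) = mex{ G(a) XOR G(b) } over all these splits. G(0) = 0.
G(1): splits (0,0):0^0=0 -> mex({0}) = 1
G(2): splits (0,1):0^1=1 (0,0):0^0=0 -> mex({0, 1}) = 2
G(3): splits (0,2):0^2=2 (1,1):1^1=0 (0,1):0^1=1 -> mex({0, 1, 2}) = 3
G(4): splits (0,3):0^3=3 (1,2):1^2=3 (0,2):0^2=2 (1,1):1^1=0 -> mex({0, 2, 3}) = 1
G(5): splits (0,4):0^1=1 (1,3):1^3=2 (2,2):2^2=0 (0,3):0^3=3 (1,2):1^2=3 -> mex({0, 1, 2, 3}) = 4
G(6) = mex({0, 1, 2, 4}) = 3
G(7) = mex({0, 1, 3, 4, 5}) = 2
G(8) = mex({0, 2, 3, 5, 6}) = 1
G(9) = mex({0, 1, 2, 3, 6, 7}) = 4
G(10) = mex({0, 1, 3, 4, 5, 7}) = 2
G(11) = mex({0, 1, 2, 3, 4, 5}) = 6
G(12) = mex({0, 1, 2, 3, 5, 6, 7}) = 4
G(13) = mex({0, 2, 3, 4, 6, 7}) = 1
G(14) = mex({0, 1, 4, 5, 6, 7}) = 2
G(15) = mex({0, 1, 2, 3, 4, 5, 6}) = 7
G(16) = mex({0, 2, 3, 5, 6, 7}) = 1
G(17) = mex({0, 1, 2, 3, 5, 6, 7}) = 4
G(18) = mex({0, 1, 2, 4, 5, 6}) = 3
G(19) = mex({0, 1, 3, 4, 5, 7}) = 2
G(20) = mex({0, 2, 3, 4, 5, 6, 7}) = 1
G(21) = mex({0, 1, 2, 3, 5, 6, 7}) = 4
G(22) = mex({0, 1, 2, 3, 4, 5, 7}) = 6
G(23) = mex({0, 1, 2, 3, 4, 5, 6}) = 7
G(24) = mex({0, 1, 2, 3, 5, 6, 7}) = 4
G(25) = mex({0, 2, 3, 4, 6, 7}) = 1
G(26) = mex({0, 1, 3, 4, 5, 6, 7}) = 2
G(27) = mex({0, 1, 2, 3, 4, 5, 6, 7}) = 8
G(28) = mex({0, 1, 2, 3, 4, 6, 7, 8}) = 5
G(29) = mex({0, 1, 2, 3, 5, 6, 7, 8, 9}) = 4
G(30) = mex({0, 1, 2, 3, 4, 5, 6, 9, 10}) = 7
G(31) = mex({0, 1, 3, 4, 5, 7, 10, 11}) = 2
G(32) = mex({0, 2, 3, 4, 5, 6, 7, 9, 11}) = 1
G(33) = mex({0, 1, 2, 3, 4, 5, 6, 7, 9, 12}) = 8
G(34) = mex({0, 1, 2, 3, 4, 5, 7, 8, 11, 12}) = 6
G(35) = mex({0, 1, 2, 3, 4, 5, 6, 8, 9, 10, 11}) = 7
G(36) = mex({0, 1, 2, 3, 5, 6, 7, 9, 10}) = 4
G(37) = mex({0, 2, 3, 4, 6, 7, 9, 10, 11, 12}) = 1
G(38) = mex({0, 1, 3, 4, 5, 6, 7, 9, 10, 11, 12}) = 2
G(39) = mex({0, 1, 2, 4, 5, 6, 7, 9, 10, 12, 14}) = 3
G(40) = mex({0, 2, 3, 4, 6, 7, 11, 12, 14}) = 1
G(41) = mex({0, 1, 2, 3, 5, 6, 7, 9, 10, 11, 12}) = 4
G(42) = mex({0, 1, 2, 3, 4, 5, 6, 9, 10}) = 7
G(43) = mex({0, 1, 3, 4, 5, 7, 9, 10, 12, 15}) = 2
G(44) = mex({0, 2, 3, 4, 5, 6, 7, 9, 10, 12, 15}) = 1
G(45) = mex({0, 1, 2, 3, 4, 5, 6, 7, 9, 10, 12, 14}) = 8
G(46) = mex({0, 1, 3, 4, 5, 7, 8, 11, 12, 14}) = 2
G(47) = mex({0, 1, 2, 3, 4, 5, 6, 8, 9, 10, 11, 12}) = 7
G(48) = mex({0, 1, 2, 3, 5, 6, 7, 9, 10}) = 4
G(49) = mex({0, 2, 3, 4, 6, 7, 9, 10, 11, 12, 15}) = 1
G(50) = mex({0, 1, 4, 5, 6, 7, 9, 11, 12, 14, 15}) = 2
G(51) = mex({0, 1, 2, 3, 4, 5, 6, 7, 9, 12, 14, 15}) = 8
G(52) = mex({0, 2, 3, 4, 5, 6, 7, 8, 11, 12, 15}) = 1
G(53) = mex({0, 1, 2, 3, 5, 6, 7, 8, 9, 10, 11, 12}) = 4
G(54) = mex({0, 1, 2, 3, 4, 5, 6, 9, 10}) = 7
Therefore G(54) = 7.

7


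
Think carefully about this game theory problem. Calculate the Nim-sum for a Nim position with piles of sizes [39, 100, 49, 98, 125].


We need the XOR (exclusive or) of all pile sizes.
After XOR-ing pile 1 (size 39): 0 XOR 39 = 39
After XOR-ing pile 2 (size 100): 39 XOR 100 = 67
After XOR-ing pile 3 (size 49): 67 XOR 49 = 114
After XOR-ing pile 4 (size 98): 114 XOR 98 = 16
After XOR-ing pile 5 (size 125): 16 XOR 125 = 109
The Nim-value of this position is 109.

109


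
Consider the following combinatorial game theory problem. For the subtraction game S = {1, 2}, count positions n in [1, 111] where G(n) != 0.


Subtraction set S = {1, 2}, so G(n) = n mod 3.
G(n) = 0 when n is a multiple of 3.
Multiples of 3 in [1, 111]: 37
N-positions (nonzero Grundy) = 111 - 37 = 74

74


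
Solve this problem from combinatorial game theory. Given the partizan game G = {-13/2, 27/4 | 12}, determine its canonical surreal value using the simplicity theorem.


Left options: {-13/2, 27/4}, max = 27/4
Right options: {12}, min = 12
All options are numbers and max(Left) < min(Right), so by the simplicity theorem the value is the simplest (earliest-born) number strictly between 27/4 and 12.
Integers 7 through 11 all lie strictly between 27/4 and 12.
Among integers, the simplest (lowest birthday = smallest |n|; 0 is born on day 0, +-n on day n) is 7.
No non-integer in the interval can be simpler: if x is a non-integer in the interval, then floor(x) or ceil(x) also lies in the interval (the interval contains an integer), and both are proper prefixes of x's sign expansion, i.e. born earlier. So the game value is 7.
Game value = 7

7


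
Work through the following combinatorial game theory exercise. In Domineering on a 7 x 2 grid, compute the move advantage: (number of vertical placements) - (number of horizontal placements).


Board is 7 x 2 (rows x cols).
Left (vertical) placements: (rows-1) * cols = 6 * 2 = 12
Right (horizontal) placements: rows * (cols-1) = 7 * 1 = 7
Advantage = Left - Right = 12 - 7 = 5

5


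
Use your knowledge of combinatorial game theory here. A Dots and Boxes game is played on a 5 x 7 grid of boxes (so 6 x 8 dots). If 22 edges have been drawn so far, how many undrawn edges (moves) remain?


Grid: 5 x 7 boxes, i.e. 6 rows and 8 columns of dots.
Horizontal edges: (rows + 1) * cols = 6 * 7 = 42
Vertical edges: rows * (cols + 1) = 5 * 8 = 40
Total edges: 42 + 40 = 82
Edges drawn: 22
Remaining: 82 - 22 = 60

60


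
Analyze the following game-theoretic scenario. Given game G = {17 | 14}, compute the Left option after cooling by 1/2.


Original game: {17 | 14} (a switch {a | b} with a > b).
Cooling by t (for t below the temperature (a - b)/2 = 3/2) taxes each move by t: {a | b} cooled by t is {a - t | b + t}.
Cooling amount: t = 1/2
Cooled Left option: 17 - 1/2 = 33/2
Cooled Right option: 14 + 1/2 = 29/2
Cooled game: {33/2 | 29/2}
Left option = 33/2

33/2


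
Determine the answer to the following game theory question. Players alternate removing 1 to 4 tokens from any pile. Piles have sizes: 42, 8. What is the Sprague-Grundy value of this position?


Subtraction set: {1, 2, 3, 4}
For this subtraction set, G(n) = n mod 5 (period = max + 1 = 5).
Pile 1 (size 42): G(42) = 42 mod 5 = 2
Pile 2 (size 8): G(8) = 8 mod 5 = 3
Total Grundy value = XOR of all: 2 XOR 3 = 1

1


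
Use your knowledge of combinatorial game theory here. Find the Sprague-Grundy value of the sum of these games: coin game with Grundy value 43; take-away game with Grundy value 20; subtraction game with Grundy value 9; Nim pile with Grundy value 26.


By the Sprague-Grundy theorem, the Grundy value of a sum of games is the XOR of individual Grundy values.
coin game: Grundy value = 43. Running XOR: 0 XOR 43 = 43
take-away game: Grundy value = 20. Running XOR: 43 XOR 20 = 63
subtraction game: Grundy value = 9. Running XOR: 63 XOR 9 = 54
Nim pile: Grundy value = 26. Running XOR: 54 XOR 26 = 44
The combined Grundy value is 44.

44


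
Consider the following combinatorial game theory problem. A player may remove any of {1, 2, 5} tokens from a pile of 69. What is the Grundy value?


The subtraction set is S = {1, 2, 5}.
G(k) = mex{ G(k - s) : s in S, s <= k }. We compute iteratively: G(0) = 0.
G(1) = mex({0}) = 1
G(2) = mex({0, 1}) = 2
G(3) = mex({1, 2}) = 0
G(4) = mex({0, 2}) = 1
G(5) = mex({0, 1}) = 2
G(6) = mex({1, 2}) = 0
G(7) = mex({0, 2}) = 1
Observe that G(3)..G(7) = 0, 1, 2, 0, 1 repeats G(0)..G(4) = 0, 1, 2, 0, 1.
For k >= max(S) = 5, G(k) is determined by the previous 5 values G(k-5)..G(k-1); a window of 5 consecutive values has recurred shifted by 3, so by induction G(k + 3) = G(k) for all k >= 0: the sequence is periodic from the start with period 3.
One period: G(0..2) = 0, 1, 2.
69 mod 3 = 0, so G(69) = G(0) = 0.

0


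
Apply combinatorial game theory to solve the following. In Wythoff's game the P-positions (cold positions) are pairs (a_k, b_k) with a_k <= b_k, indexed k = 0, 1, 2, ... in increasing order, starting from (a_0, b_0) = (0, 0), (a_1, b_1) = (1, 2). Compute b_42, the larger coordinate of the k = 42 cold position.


By Wythoff's theorem, a_k = floor(k * phi) and b_k = floor(k * phi^2) = a_k + k, where phi = (1 + sqrt(5))/2 is the golden ratio.
phi = (1 + sqrt(5))/2 = 1.618034
phi^2 = phi + 1 = 2.618034
k = 42
k * phi^2 = 42 * 2.618034 = 109.957428
b_42 = floor(k * phi^2) = 109 (check: a_42 + k = 67 + 42 = 109)

109


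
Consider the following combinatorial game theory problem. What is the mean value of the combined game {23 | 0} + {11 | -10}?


G1 = {23 | 0}, G2 = {11 | -10}
Each is a switch {a | b} with numbers a > b; its mean value is (a + b)/2, and mean value is additive over game sums: m(G1 + G2) = m(G1) + m(G2).
Mean of G1 = (23 + (0))/2 = 23/2 = 23/2
Mean of G2 = (11 + (-10))/2 = 1/2 = 1/2
Mean of G1 + G2 = 23/2 + 1/2 = 12

12


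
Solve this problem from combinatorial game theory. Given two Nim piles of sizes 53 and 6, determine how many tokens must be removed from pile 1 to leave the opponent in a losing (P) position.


Piles: 53 and 6
Current XOR: 53 XOR 6 = 51 (non-zero, so this is an N-position).
To make the XOR zero, we need to find a move that balances the piles.
For pile 1 (size 53): target = 53 XOR 51 = 6
We reduce pile 1 from 53 to 6.
Tokens removed: 53 - 6 = 47
Verification: 6 XOR 6 = 0

47


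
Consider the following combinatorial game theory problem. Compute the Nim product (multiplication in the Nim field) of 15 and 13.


Nim multiplication is bilinear over XOR: (u XOR v) * w = (u*w) XOR (v*w).
So we split each operand into its bit components and XOR the pairwise Nim products.
15 = 1 + 2 + 4 + 8 (as XOR of powers of 2).
13 = 1 + 4 + 8 (as XOR of powers of 2).
Using the standard Nim-product table on single bits:
  2*2 = 3,   2*4 = 8,   2*8 = 12,
  4*4 = 6,   4*8 = 11,  8*8 = 13,
and  1*x = x (identity), k*l = l*k (commutative).
Pairwise Nim products:
  1 * 1 = 1
  1 * 4 = 4
  1 * 8 = 8
  2 * 1 = 2
  2 * 4 = 8
  2 * 8 = 12
  4 * 1 = 4
  4 * 4 = 6
  4 * 8 = 11
  8 * 1 = 8
  8 * 4 = 11
  8 * 8 = 13
XOR them: 1 XOR 4 XOR 8 XOR 2 XOR 8 XOR 12 XOR 4 XOR 6 XOR 11 XOR 8 XOR 11 XOR 13 = 12.
Result: 15 * 13 = 12 (in Nim).

12


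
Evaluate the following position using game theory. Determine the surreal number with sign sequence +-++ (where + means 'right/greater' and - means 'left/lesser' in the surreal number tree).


Sign expansion: +-++
Rule: track bounds (lo, hi), initially (-inf, +inf). On '+', the current value becomes lo and we move to the simplest number in (value, hi): value + 1 if hi = +inf, otherwise the midpoint (value + hi)/2. On '-', the current value becomes hi and we move to value - 1 if lo = -inf, otherwise the midpoint (lo + value)/2.
Start at 0.
Step 1: sign = +, move right. Bounds: (0, +inf). Value = 1
Step 2: sign = -, move left. Bounds: (0, 1). Value = 1/2
Step 3: sign = +, move right. Bounds: (1/2, 1). Value = 3/4
Step 4: sign = +, move right. Bounds: (3/4, 1). Value = 7/8
The surreal number with sign expansion +-++ is 7/8.

7/8


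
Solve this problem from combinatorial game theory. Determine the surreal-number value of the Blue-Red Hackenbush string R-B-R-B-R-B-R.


Edges (from ground): R-B-R-B-R-B-R
By Berlekamp's sign-expansion rule, a Blue-Red Hackenbush stalk has the value of the surreal number whose sign sequence is the edge sequence with B -> + and R -> -.
Sign sequence: -+-+-+-
Trace the sign expansion in the surreal number tree, starting from 0:
Edge 1: R (sign -) -> bounds (-inf, 0), value = -1
Edge 2: B (sign +) -> bounds (-1, 0), value = -1/2
Edge 3: R (sign -) -> bounds (-1, -1/2), value = -3/4
Edge 4: B (sign +) -> bounds (-3/4, -1/2), value = -5/8
Edge 5: R (sign -) -> bounds (-3/4, -5/8), value = -11/16
Edge 6: B (sign +) -> bounds (-11/16, -5/8), value = -21/32
Edge 7: R (sign -) -> bounds (-11/16, -21/32), value = -43/64
Game value = -43/64

-43/64


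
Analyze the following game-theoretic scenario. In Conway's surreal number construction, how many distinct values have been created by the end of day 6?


Day 0: {|} = 0 is born. Count = 1.
Day n: the number of surreal numbers born by day n is 2^(n+1) - 1.
By day 0: 2^1 - 1 = 1
By day 1: 2^2 - 1 = 3
By day 2: 2^3 - 1 = 7
By day 3: 2^4 - 1 = 15
By day 4: 2^5 - 1 = 31
By day 5: 2^6 - 1 = 63
By day 6: 2^7 - 1 = 127
By day 6: 127 surreal numbers.

127


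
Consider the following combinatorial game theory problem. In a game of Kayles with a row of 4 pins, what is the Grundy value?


Kayles: a move removes 1 or 2 adjacent pins from a contiguous row.
Removing pins from a row of k leaves two independent rows (a, b) with a + b = k - 1 (one pin) or a + b = k - 2 (two pins); an end removal gives a = 0.
By Sprague-Grundy, G(k) = mex{ G(a) XOR G(b) } over all these splits. G(0) = 0.
G(1): splits (0,0):0^0=0 -> mex({0}) = 1
G(2): splits (0,1):0^1=1 (0,0):0^0=0 -> mex({0, 1}) = 2
G(3): splits (0,2):0^2=2 (1,1):1^1=0 (0,1):0^1=1 -> mex({0, 1, 2}) = 3
G(4): splits (0,3):0^3=3 (1,2):1^2=3 (0,2):0^2=2 (1,1):1^1=0 -> mex({0, 2, 3}) = 1
Therefore G(4) = 1.

1


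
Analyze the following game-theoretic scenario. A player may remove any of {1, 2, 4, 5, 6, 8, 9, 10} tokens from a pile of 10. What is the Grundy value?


The subtraction set is S = {1, 2, 4, 5, 6, 8, 9, 10}.
G(k) = mex{ G(k - s) : s in S, s <= k }. We compute iteratively: G(0) = 0.
G(1) = mex({0}) = 1
G(2) = mex({0, 1}) = 2
G(3) = mex({1, 2}) = 0
G(4) = mex({0, 2}) = 1
G(5) = mex({0, 1}) = 2
G(6) = mex({0, 1, 2}) = 3
G(7) = mex({0, 1, 2, 3}) = 4
G(8) = mex({0, 1, 2, 3, 4}) = 5
G(9) = mex({0, 1, 2, 4, 5}) = 3
G(10) = mex({0, 1, 2, 3, 5}) = 4
Therefore G(10) = 4.

4


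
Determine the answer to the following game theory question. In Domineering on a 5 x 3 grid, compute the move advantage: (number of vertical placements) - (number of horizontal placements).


Board is 5 x 3 (rows x cols).
Left (vertical) placements: (rows-1) * cols = 4 * 3 = 12
Right (horizontal) placements: rows * (cols-1) = 5 * 2 = 10
Advantage = Left - Right = 12 - 10 = 2

2


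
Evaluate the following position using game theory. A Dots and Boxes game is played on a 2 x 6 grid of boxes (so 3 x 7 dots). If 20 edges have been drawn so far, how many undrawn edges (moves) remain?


Grid: 2 x 6 boxes, i.e. 3 rows and 7 columns of dots.
Horizontal edges: (rows + 1) * cols = 3 * 6 = 18
Vertical edges: rows * (cols + 1) = 2 * 7 = 14
Total edges: 18 + 14 = 32
Edges drawn: 20
Remaining: 32 - 20 = 12

12
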